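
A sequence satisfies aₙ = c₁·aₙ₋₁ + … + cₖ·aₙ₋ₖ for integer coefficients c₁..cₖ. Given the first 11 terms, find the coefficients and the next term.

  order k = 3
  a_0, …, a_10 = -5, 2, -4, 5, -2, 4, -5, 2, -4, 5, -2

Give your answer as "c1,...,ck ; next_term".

  a_3 = 0·-4 + 0·2 + -1·-5 = 5
  a_4 = 0·5 + 0·-4 + -1·2 = -2
  a_5 = 0·-2 + 0·5 + -1·-4 = 4
  a_6 = 0·4 + 0·-2 + -1·5 = -5
  a_7 = 0·-5 + 0·4 + -1·-2 = 2
  a_8 = 0·2 + 0·-5 + -1·4 = -4
  a_9 = 0·-4 + 0·2 + -1·-5 = 5
  a_10 = 0·5 + 0·-4 + -1·2 = -2
  a_11 = 0·-2 + 0·5 + -1·-4 = 4

0,0,-1 ; 4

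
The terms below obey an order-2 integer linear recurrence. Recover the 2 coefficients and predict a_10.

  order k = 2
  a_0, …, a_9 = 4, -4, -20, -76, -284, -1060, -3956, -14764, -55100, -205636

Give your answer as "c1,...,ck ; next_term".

  a_2 = 4·-4 + -1·4 = -20
  a_3 = 4·-20 + -1·-4 = -76
  a_4 = 4·-76 + -1·-20 = -284
  a_5 = 4·-284 + -1·-76 = -1060
  a_6 = 4·-1060 + -1·-284 = -3956
  a_7 = 4·-3956 + -1·-1060 = -14764
  a_8 = 4·-14764 + -1·-3956 = -55100
  a_9 = 4·-55100 + -1·-14764 = -205636
  a_10 = 4·-205636 + -1·-55100 = -767444

4,-1 ; -767444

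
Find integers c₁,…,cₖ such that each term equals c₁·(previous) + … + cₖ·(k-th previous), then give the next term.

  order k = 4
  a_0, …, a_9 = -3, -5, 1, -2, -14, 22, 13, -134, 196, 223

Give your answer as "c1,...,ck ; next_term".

  a_4 = -2·-2 + -4·1 + 1·-5 + 3·-3 = -14
  a_5 = -2·-14 + -4·-2 + 1·1 + 3·-5 = 22
  a_6 = -2·22 + -4·-14 + 1·-2 + 3·1 = 13
  a_7 = -2·13 + -4·22 + 1·-14 + 3·-2 = -134
  a_8 = -2·-134 + -4·13 + 1·22 + 3·-14 = 196
  a_9 = -2·196 + -4·-134 + 1·13 + 3·22 = 223
  a_10 = -2·223 + -4·196 + 1·-134 + 3·13 = -1325

-2,-4,1,3 ; -1325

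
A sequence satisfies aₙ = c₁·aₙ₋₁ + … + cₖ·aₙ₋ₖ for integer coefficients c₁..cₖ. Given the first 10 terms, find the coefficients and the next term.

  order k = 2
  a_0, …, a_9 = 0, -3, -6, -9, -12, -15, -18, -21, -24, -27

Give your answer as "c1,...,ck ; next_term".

  a_2 = 2·-3 + -1·0 = -6
  a_3 = 2·-6 + -1·-3 = -9
  a_4 = 2·-9 + -1·-6 = -12
  a_5 = 2·-12 + -1·-9 = -15
  a_6 = 2·-15 + -1·-12 = -18
  a_7 = 2·-18 + -1·-15 = -21
  a_8 = 2·-21 + -1·-18 = -24
  a_9 = 2·-24 + -1·-21 = -27
  a_10 = 2·-27 + -1·-24 = -30

2,-1 ; -30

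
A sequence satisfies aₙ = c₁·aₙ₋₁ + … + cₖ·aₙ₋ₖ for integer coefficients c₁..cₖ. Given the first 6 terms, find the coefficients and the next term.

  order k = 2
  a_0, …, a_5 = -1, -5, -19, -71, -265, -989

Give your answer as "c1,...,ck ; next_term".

4,-1 ; -3691

  a_2 = 4·-5 + -1·-1 = -19
  a_3 = 4·-19 + -1·-5 = -71
  a_4 = 4·-71 + -1·-19 = -265
  a_5 = 4·-265 + -1·-71 = -989
  a_6 = 4·-989 + -1·-265 = -3691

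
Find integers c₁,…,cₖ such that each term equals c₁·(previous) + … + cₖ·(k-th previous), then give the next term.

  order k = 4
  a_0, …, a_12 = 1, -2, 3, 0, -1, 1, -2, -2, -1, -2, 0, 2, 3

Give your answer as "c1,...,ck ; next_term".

1,0,0,-1 ; 5

  a_4 = 1·0 + 0·3 + 0·-2 + -1·1 = -1
  a_5 = 1·-1 + 0·0 + 0·3 + -1·-2 = 1
  a_6 = 1·1 + 0·-1 + 0·0 + -1·3 = -2
  a_7 = 1·-2 + 0·1 + 0·-1 + -1·0 = -2
  a_8 = 1·-2 + 0·-2 + 0·1 + -1·-1 = -1
  a_9 = 1·-1 + 0·-2 + 0·-2 + -1·1 = -2
  a_10 = 1·-2 + 0·-1 + 0·-2 + -1·-2 = 0
  a_11 = 1·0 + 0·-2 + 0·-1 + -1·-2 = 2
  a_12 = 1·2 + 0·0 + 0·-2 + -1·-1 = 3
  a_13 = 1·3 + 0·2 + 0·0 + -1·-2 = 5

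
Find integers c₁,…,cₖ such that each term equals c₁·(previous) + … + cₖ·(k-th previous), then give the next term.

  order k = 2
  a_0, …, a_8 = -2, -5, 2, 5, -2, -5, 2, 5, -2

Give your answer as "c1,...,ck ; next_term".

  a_2 = 0·-5 + -1·-2 = 2
  a_3 = 0·2 + -1·-5 = 5
  a_4 = 0·5 + -1·2 = -2
  a_5 = 0·-2 + -1·5 = -5
  a_6 = 0·-5 + -1·-2 = 2
  a_7 = 0·2 + -1·-5 = 5
  a_8 = 0·5 + -1·2 = -2
  a_9 = 0·-2 + -1·5 = -5

0,-1 ; -5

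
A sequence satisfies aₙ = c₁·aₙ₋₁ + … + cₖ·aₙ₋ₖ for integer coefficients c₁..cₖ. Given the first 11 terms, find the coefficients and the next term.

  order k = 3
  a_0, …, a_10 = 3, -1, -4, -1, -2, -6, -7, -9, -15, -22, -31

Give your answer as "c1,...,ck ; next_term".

  a_3 = 1·-4 + 0·-1 + 1·3 = -1
  a_4 = 1·-1 + 0·-4 + 1·-1 = -2
  a_5 = 1·-2 + 0·-1 + 1·-4 = -6
  a_6 = 1·-6 + 0·-2 + 1·-1 = -7
  a_7 = 1·-7 + 0·-6 + 1·-2 = -9
  a_8 = 1·-9 + 0·-7 + 1·-6 = -15
  a_9 = 1·-15 + 0·-9 + 1·-7 = -22
  a_10 = 1·-22 + 0·-15 + 1·-9 = -31
  a_11 = 1·-31 + 0·-22 + 1·-15 = -46

1,0,1 ; -46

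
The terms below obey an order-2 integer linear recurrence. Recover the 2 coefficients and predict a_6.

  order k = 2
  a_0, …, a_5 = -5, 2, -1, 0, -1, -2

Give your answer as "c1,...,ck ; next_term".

2,1 ; -5

  a_2 = 2·2 + 1·-5 = -1
  a_3 = 2·-1 + 1·2 = 0
  a_4 = 2·0 + 1·-1 = -1
  a_5 = 2·-1 + 1·0 = -2
  a_6 = 2·-2 + 1·-1 = -5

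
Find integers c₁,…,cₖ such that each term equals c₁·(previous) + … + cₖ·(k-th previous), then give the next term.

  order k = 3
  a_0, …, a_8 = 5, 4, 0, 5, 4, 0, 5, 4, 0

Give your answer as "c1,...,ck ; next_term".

0,0,1 ; 5

  a_3 = 0·0 + 0·4 + 1·5 = 5
  a_4 = 0·5 + 0·0 + 1·4 = 4
  a_5 = 0·4 + 0·5 + 1·0 = 0
  a_6 = 0·0 + 0·4 + 1·5 = 5
  a_7 = 0·5 + 0·0 + 1·4 = 4
  a_8 = 0·4 + 0·5 + 1·0 = 0
  a_9 = 0·0 + 0·4 + 1·5 = 5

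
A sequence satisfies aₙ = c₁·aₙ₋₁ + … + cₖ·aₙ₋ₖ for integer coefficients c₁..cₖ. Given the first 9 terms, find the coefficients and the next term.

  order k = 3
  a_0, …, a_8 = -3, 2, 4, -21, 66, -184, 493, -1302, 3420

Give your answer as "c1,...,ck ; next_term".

-4,-4,-1 ; -8965

  a_3 = -4·4 + -4·2 + -1·-3 = -21
  a_4 = -4·-21 + -4·4 + -1·2 = 66
  a_5 = -4·66 + -4·-21 + -1·4 = -184
  a_6 = -4·-184 + -4·66 + -1·-21 = 493
  a_7 = -4·493 + -4·-184 + -1·66 = -1302
  a_8 = -4·-1302 + -4·493 + -1·-184 = 3420
  a_9 = -4·3420 + -4·-1302 + -1·493 = -8965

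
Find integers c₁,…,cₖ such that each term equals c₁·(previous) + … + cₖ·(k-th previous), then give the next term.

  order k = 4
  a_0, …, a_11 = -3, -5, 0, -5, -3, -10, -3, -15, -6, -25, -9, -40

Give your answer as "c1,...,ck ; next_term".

0,1,0,1 ; -15

  a_4 = 0·-5 + 1·0 + 0·-5 + 1·-3 = -3
  a_5 = 0·-3 + 1·-5 + 0·0 + 1·-5 = -10
  a_6 = 0·-10 + 1·-3 + 0·-5 + 1·0 = -3
  a_7 = 0·-3 + 1·-10 + 0·-3 + 1·-5 = -15
  a_8 = 0·-15 + 1·-3 + 0·-10 + 1·-3 = -6
  a_9 = 0·-6 + 1·-15 + 0·-3 + 1·-10 = -25
  a_10 = 0·-25 + 1·-6 + 0·-15 + 1·-3 = -9
  a_11 = 0·-9 + 1·-25 + 0·-6 + 1·-15 = -40
  a_12 = 0·-40 + 1·-9 + 0·-25 + 1·-6 = -15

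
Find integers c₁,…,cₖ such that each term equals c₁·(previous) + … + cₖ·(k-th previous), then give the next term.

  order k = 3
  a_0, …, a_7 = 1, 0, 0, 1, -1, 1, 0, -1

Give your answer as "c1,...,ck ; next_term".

-1,0,1 ; 2

  a_3 = -1·0 + 0·0 + 1·1 = 1
  a_4 = -1·1 + 0·0 + 1·0 = -1
  a_5 = -1·-1 + 0·1 + 1·0 = 1
  a_6 = -1·1 + 0·-1 + 1·1 = 0
  a_7 = -1·0 + 0·1 + 1·-1 = -1
  a_8 = -1·-1 + 0·0 + 1·1 = 2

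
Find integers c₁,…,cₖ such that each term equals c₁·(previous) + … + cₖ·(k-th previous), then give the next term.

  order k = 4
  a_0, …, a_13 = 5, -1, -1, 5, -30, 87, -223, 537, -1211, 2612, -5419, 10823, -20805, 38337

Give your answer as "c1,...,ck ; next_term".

  a_4 = -3·5 + -1·-1 + 1·-1 + -3·5 = -30
  a_5 = -3·-30 + -1·5 + 1·-1 + -3·-1 = 87
  a_6 = -3·87 + -1·-30 + 1·5 + -3·-1 = -223
  a_7 = -3·-223 + -1·87 + 1·-30 + -3·5 = 537
  a_8 = -3·537 + -1·-223 + 1·87 + -3·-30 = -1211
  a_9 = -3·-1211 + -1·537 + 1·-223 + -3·87 = 2612
  a_10 = -3·2612 + -1·-1211 + 1·537 + -3·-223 = -5419
  a_11 = -3·-5419 + -1·2612 + 1·-1211 + -3·537 = 10823
  a_12 = -3·10823 + -1·-5419 + 1·2612 + -3·-1211 = -20805
  a_13 = -3·-20805 + -1·10823 + 1·-5419 + -3·2612 = 38337
  a_14 = -3·38337 + -1·-20805 + 1·10823 + -3·-5419 = -67126

-3,-1,1,-3 ; -67126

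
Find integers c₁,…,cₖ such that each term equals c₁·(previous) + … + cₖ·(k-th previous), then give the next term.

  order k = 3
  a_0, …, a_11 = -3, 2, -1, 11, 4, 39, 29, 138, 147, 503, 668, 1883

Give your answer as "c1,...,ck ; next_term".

1,3,-2 ; 2881

  a_3 = 1·-1 + 3·2 + -2·-3 = 11
  a_4 = 1·11 + 3·-1 + -2·2 = 4
  a_5 = 1·4 + 3·11 + -2·-1 = 39
  a_6 = 1·39 + 3·4 + -2·11 = 29
  a_7 = 1·29 + 3·39 + -2·4 = 138
  a_8 = 1·138 + 3·29 + -2·39 = 147
  a_9 = 1·147 + 3·138 + -2·29 = 503
  a_10 = 1·503 + 3·147 + -2·138 = 668
  a_11 = 1·668 + 3·503 + -2·147 = 1883
  a_12 = 1·1883 + 3·668 + -2·503 = 2881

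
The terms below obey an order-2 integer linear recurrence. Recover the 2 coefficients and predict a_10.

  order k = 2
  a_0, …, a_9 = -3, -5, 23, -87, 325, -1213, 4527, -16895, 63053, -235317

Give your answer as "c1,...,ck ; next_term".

  a_2 = -4·-5 + -1·-3 = 23
  a_3 = -4·23 + -1·-5 = -87
  a_4 = -4·-87 + -1·23 = 325
  a_5 = -4·325 + -1·-87 = -1213
  a_6 = -4·-1213 + -1·325 = 4527
  a_7 = -4·4527 + -1·-1213 = -16895
  a_8 = -4·-16895 + -1·4527 = 63053
  a_9 = -4·63053 + -1·-16895 = -235317
  a_10 = -4·-235317 + -1·63053 = 878215

-4,-1 ; 878215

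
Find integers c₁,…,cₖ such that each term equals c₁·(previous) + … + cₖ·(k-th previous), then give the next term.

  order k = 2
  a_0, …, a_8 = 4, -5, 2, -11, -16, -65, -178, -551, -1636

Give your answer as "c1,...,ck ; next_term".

  a_2 = 2·-5 + 3·4 = 2
  a_3 = 2·2 + 3·-5 = -11
  a_4 = 2·-11 + 3·2 = -16
  a_5 = 2·-16 + 3·-11 = -65
  a_6 = 2·-65 + 3·-16 = -178
  a_7 = 2·-178 + 3·-65 = -551
  a_8 = 2·-551 + 3·-178 = -1636
  a_9 = 2·-1636 + 3·-551 = -4925

2,3 ; -4925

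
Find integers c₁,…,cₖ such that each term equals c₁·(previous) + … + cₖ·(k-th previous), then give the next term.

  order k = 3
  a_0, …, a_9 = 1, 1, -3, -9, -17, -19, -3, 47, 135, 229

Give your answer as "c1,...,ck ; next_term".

2,-1,-2 ; 229

  a_3 = 2·-3 + -1·1 + -2·1 = -9
  a_4 = 2·-9 + -1·-3 + -2·1 = -17
  a_5 = 2·-17 + -1·-9 + -2·-3 = -19
  a_6 = 2·-19 + -1·-17 + -2·-9 = -3
  a_7 = 2·-3 + -1·-19 + -2·-17 = 47
  a_8 = 2·47 + -1·-3 + -2·-19 = 135
  a_9 = 2·135 + -1·47 + -2·-3 = 229
  a_10 = 2·229 + -1·135 + -2·47 = 229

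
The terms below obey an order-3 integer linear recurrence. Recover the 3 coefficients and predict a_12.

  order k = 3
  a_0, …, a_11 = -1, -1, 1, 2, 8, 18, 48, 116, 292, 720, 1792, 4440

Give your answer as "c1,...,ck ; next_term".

  a_3 = 2·1 + 2·-1 + -2·-1 = 2
  a_4 = 2·2 + 2·1 + -2·-1 = 8
  a_5 = 2·8 + 2·2 + -2·1 = 18
  a_6 = 2·18 + 2·8 + -2·2 = 48
  a_7 = 2·48 + 2·18 + -2·8 = 116
  a_8 = 2·116 + 2·48 + -2·18 = 292
  a_9 = 2·292 + 2·116 + -2·48 = 720
  a_10 = 2·720 + 2·292 + -2·116 = 1792
  a_11 = 2·1792 + 2·720 + -2·292 = 4440
  a_12 = 2·4440 + 2·1792 + -2·720 = 11024

2,2,-2 ; 11024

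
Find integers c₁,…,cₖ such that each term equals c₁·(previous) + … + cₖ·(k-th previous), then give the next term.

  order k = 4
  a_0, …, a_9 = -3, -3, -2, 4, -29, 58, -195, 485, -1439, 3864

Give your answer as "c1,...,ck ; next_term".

-2,3,3,2 ; -10980

  a_4 = -2·4 + 3·-2 + 3·-3 + 2·-3 = -29
  a_5 = -2·-29 + 3·4 + 3·-2 + 2·-3 = 58
  a_6 = -2·58 + 3·-29 + 3·4 + 2·-2 = -195
  a_7 = -2·-195 + 3·58 + 3·-29 + 2·4 = 485
  a_8 = -2·485 + 3·-195 + 3·58 + 2·-29 = -1439
  a_9 = -2·-1439 + 3·485 + 3·-195 + 2·58 = 3864
  a_10 = -2·3864 + 3·-1439 + 3·485 + 2·-195 = -10980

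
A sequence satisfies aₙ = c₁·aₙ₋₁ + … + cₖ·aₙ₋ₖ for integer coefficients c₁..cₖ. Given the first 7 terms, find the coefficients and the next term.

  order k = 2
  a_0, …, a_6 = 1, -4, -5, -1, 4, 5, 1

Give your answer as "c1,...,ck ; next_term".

  a_2 = 1·-4 + -1·1 = -5
  a_3 = 1·-5 + -1·-4 = -1
  a_4 = 1·-1 + -1·-5 = 4
  a_5 = 1·4 + -1·-1 = 5
  a_6 = 1·5 + -1·4 = 1
  a_7 = 1·1 + -1·5 = -4

1,-1 ; -4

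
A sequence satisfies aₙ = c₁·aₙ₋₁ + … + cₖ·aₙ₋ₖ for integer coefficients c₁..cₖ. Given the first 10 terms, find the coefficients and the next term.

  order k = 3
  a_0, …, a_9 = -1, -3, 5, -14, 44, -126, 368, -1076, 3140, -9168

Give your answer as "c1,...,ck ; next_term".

-2,2,-2 ; 26768

  a_3 = -2·5 + 2·-3 + -2·-1 = -14
  a_4 = -2·-14 + 2·5 + -2·-3 = 44
  a_5 = -2·44 + 2·-14 + -2·5 = -126
  a_6 = -2·-126 + 2·44 + -2·-14 = 368
  a_7 = -2·368 + 2·-126 + -2·44 = -1076
  a_8 = -2·-1076 + 2·368 + -2·-126 = 3140
  a_9 = -2·3140 + 2·-1076 + -2·368 = -9168
  a_10 = -2·-9168 + 2·3140 + -2·-1076 = 26768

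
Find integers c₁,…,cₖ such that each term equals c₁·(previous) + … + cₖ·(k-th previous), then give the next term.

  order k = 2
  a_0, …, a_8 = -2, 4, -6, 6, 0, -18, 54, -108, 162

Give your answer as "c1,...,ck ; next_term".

  a_2 = -3·4 + -3·-2 = -6
  a_3 = -3·-6 + -3·4 = 6
  a_4 = -3·6 + -3·-6 = 0
  a_5 = -3·0 + -3·6 = -18
  a_6 = -3·-18 + -3·0 = 54
  a_7 = -3·54 + -3·-18 = -108
  a_8 = -3·-108 + -3·54 = 162
  a_9 = -3·162 + -3·-108 = -162

-3,-3 ; -162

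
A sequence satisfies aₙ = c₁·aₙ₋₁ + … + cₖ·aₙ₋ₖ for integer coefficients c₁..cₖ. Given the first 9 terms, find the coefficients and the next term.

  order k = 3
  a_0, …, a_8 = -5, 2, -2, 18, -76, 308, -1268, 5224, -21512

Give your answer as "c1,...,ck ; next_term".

-4,0,-2 ; 88584

  a_3 = -4·-2 + 0·2 + -2·-5 = 18
  a_4 = -4·18 + 0·-2 + -2·2 = -76
  a_5 = -4·-76 + 0·18 + -2·-2 = 308
  a_6 = -4·308 + 0·-76 + -2·18 = -1268
  a_7 = -4·-1268 + 0·308 + -2·-76 = 5224
  a_8 = -4·5224 + 0·-1268 + -2·308 = -21512
  a_9 = -4·-21512 + 0·5224 + -2·-1268 = 88584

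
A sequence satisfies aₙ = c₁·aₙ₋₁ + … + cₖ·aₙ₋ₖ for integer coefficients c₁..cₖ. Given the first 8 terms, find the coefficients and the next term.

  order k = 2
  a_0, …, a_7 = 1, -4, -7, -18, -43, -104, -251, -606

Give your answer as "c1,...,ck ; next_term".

2,1 ; -1463

  a_2 = 2·-4 + 1·1 = -7
  a_3 = 2·-7 + 1·-4 = -18
  a_4 = 2·-18 + 1·-7 = -43
  a_5 = 2·-43 + 1·-18 = -104
  a_6 = 2·-104 + 1·-43 = -251
  a_7 = 2·-251 + 1·-104 = -606
  a_8 = 2·-606 + 1·-251 = -1463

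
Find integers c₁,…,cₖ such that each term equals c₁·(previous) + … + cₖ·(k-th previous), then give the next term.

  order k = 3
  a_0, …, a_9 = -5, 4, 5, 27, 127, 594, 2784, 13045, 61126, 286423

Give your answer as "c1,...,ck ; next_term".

  a_3 = 4·5 + 3·4 + 1·-5 = 27
  a_4 = 4·27 + 3·5 + 1·4 = 127
  a_5 = 4·127 + 3·27 + 1·5 = 594
  a_6 = 4·594 + 3·127 + 1·27 = 2784
  a_7 = 4·2784 + 3·594 + 1·127 = 13045
  a_8 = 4·13045 + 3·2784 + 1·594 = 61126
  a_9 = 4·61126 + 3·13045 + 1·2784 = 286423
  a_10 = 4·286423 + 3·61126 + 1·13045 = 1342115

4,3,1 ; 1342115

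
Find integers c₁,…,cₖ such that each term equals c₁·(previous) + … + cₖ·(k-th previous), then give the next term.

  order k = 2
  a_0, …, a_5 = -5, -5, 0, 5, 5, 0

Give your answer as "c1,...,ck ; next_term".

1,-1 ; -5

  a_2 = 1·-5 + -1·-5 = 0
  a_3 = 1·0 + -1·-5 = 5
  a_4 = 1·5 + -1·0 = 5
  a_5 = 1·5 + -1·5 = 0
  a_6 = 1·0 + -1·5 = -5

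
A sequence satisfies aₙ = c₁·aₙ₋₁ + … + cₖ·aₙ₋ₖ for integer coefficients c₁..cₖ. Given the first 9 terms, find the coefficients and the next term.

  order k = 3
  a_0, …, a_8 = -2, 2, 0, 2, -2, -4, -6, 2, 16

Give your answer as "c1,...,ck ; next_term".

1,-1,-2 ; 26

  a_3 = 1·0 + -1·2 + -2·-2 = 2
  a_4 = 1·2 + -1·0 + -2·2 = -2
  a_5 = 1·-2 + -1·2 + -2·0 = -4
  a_6 = 1·-4 + -1·-2 + -2·2 = -6
  a_7 = 1·-6 + -1·-4 + -2·-2 = 2
  a_8 = 1·2 + -1·-6 + -2·-4 = 16
  a_9 = 1·16 + -1·2 + -2·-6 = 26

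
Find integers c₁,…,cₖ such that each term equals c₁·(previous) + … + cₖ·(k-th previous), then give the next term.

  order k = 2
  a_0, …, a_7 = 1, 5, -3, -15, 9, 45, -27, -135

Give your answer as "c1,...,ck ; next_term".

0,-3 ; 81

  a_2 = 0·5 + -3·1 = -3
  a_3 = 0·-3 + -3·5 = -15
  a_4 = 0·-15 + -3·-3 = 9
  a_5 = 0·9 + -3·-15 = 45
  a_6 = 0·45 + -3·9 = -27
  a_7 = 0·-27 + -3·45 = -135
  a_8 = 0·-135 + -3·-27 = 81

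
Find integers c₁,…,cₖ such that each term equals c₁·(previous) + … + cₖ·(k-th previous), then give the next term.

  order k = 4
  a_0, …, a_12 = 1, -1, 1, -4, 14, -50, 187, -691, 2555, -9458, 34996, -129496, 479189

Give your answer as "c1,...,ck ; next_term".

-3,2,-3,-3 ; -1773173

  a_4 = -3·-4 + 2·1 + -3·-1 + -3·1 = 14
  a_5 = -3·14 + 2·-4 + -3·1 + -3·-1 = -50
  a_6 = -3·-50 + 2·14 + -3·-4 + -3·1 = 187
  a_7 = -3·187 + 2·-50 + -3·14 + -3·-4 = -691
  a_8 = -3·-691 + 2·187 + -3·-50 + -3·14 = 2555
  a_9 = -3·2555 + 2·-691 + -3·187 + -3·-50 = -9458
  a_10 = -3·-9458 + 2·2555 + -3·-691 + -3·187 = 34996
  a_11 = -3·34996 + 2·-9458 + -3·2555 + -3·-691 = -129496
  a_12 = -3·-129496 + 2·34996 + -3·-9458 + -3·2555 = 479189
  a_13 = -3·479189 + 2·-129496 + -3·34996 + -3·-9458 = -1773173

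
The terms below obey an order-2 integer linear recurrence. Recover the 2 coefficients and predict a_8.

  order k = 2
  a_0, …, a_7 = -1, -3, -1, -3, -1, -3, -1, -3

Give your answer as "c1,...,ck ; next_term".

  a_2 = 0·-3 + 1·-1 = -1
  a_3 = 0·-1 + 1·-3 = -3
  a_4 = 0·-3 + 1·-1 = -1
  a_5 = 0·-1 + 1·-3 = -3
  a_6 = 0·-3 + 1·-1 = -1
  a_7 = 0·-1 + 1·-3 = -3
  a_8 = 0·-3 + 1·-1 = -1

0,1 ; -1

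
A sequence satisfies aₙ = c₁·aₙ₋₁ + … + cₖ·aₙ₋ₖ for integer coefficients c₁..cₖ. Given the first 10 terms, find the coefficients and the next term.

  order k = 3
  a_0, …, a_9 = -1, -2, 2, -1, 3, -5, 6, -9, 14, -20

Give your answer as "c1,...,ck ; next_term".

  a_3 = -1·2 + 0·-2 + -1·-1 = -1
  a_4 = -1·-1 + 0·2 + -1·-2 = 3
  a_5 = -1·3 + 0·-1 + -1·2 = -5
  a_6 = -1·-5 + 0·3 + -1·-1 = 6
  a_7 = -1·6 + 0·-5 + -1·3 = -9
  a_8 = -1·-9 + 0·6 + -1·-5 = 14
  a_9 = -1·14 + 0·-9 + -1·6 = -20
  a_10 = -1·-20 + 0·14 + -1·-9 = 29

-1,0,-1 ; 29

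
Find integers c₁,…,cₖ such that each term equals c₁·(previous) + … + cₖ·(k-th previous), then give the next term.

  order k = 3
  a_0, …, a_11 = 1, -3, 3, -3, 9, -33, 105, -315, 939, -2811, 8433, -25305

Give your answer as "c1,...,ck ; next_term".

  a_3 = -4·3 + -4·-3 + -3·1 = -3
  a_4 = -4·-3 + -4·3 + -3·-3 = 9
  a_5 = -4·9 + -4·-3 + -3·3 = -33
  a_6 = -4·-33 + -4·9 + -3·-3 = 105
  a_7 = -4·105 + -4·-33 + -3·9 = -315
  a_8 = -4·-315 + -4·105 + -3·-33 = 939
  a_9 = -4·939 + -4·-315 + -3·105 = -2811
  a_10 = -4·-2811 + -4·939 + -3·-315 = 8433
  a_11 = -4·8433 + -4·-2811 + -3·939 = -25305
  a_12 = -4·-25305 + -4·8433 + -3·-2811 = 75921

-4,-4,-3 ; 75921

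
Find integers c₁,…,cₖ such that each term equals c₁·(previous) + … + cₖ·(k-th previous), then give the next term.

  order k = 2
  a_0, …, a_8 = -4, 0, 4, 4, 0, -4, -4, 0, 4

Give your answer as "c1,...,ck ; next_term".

1,-1 ; 4

  a_2 = 1·0 + -1·-4 = 4
  a_3 = 1·4 + -1·0 = 4
  a_4 = 1·4 + -1·4 = 0
  a_5 = 1·0 + -1·4 = -4
  a_6 = 1·-4 + -1·0 = -4
  a_7 = 1·-4 + -1·-4 = 0
  a_8 = 1·0 + -1·-4 = 4
  a_9 = 1·4 + -1·0 = 4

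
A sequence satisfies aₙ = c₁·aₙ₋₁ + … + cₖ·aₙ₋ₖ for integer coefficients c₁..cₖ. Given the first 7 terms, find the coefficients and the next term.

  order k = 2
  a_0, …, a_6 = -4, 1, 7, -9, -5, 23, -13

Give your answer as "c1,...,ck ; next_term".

-1,-2 ; -33

  a_2 = -1·1 + -2·-4 = 7
  a_3 = -1·7 + -2·1 = -9
  a_4 = -1·-9 + -2·7 = -5
  a_5 = -1·-5 + -2·-9 = 23
  a_6 = -1·23 + -2·-5 = -13
  a_7 = -1·-13 + -2·23 = -33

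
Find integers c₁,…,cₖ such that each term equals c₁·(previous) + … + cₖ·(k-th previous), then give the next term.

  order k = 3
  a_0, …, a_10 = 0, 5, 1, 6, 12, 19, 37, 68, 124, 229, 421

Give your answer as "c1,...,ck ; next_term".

  a_3 = 1·1 + 1·5 + 1·0 = 6
  a_4 = 1·6 + 1·1 + 1·5 = 12
  a_5 = 1·12 + 1·6 + 1·1 = 19
  a_6 = 1·19 + 1·12 + 1·6 = 37
  a_7 = 1·37 + 1·19 + 1·12 = 68
  a_8 = 1·68 + 1·37 + 1·19 = 124
  a_9 = 1·124 + 1·68 + 1·37 = 229
  a_10 = 1·229 + 1·124 + 1·68 = 421
  a_11 = 1·421 + 1·229 + 1·124 = 774

1,1,1 ; 774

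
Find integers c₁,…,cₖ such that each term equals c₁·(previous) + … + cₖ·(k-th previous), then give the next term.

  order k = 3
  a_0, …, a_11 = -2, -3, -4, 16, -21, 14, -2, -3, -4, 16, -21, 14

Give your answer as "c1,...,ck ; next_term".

  a_3 = -2·-4 + -2·-3 + -1·-2 = 16
  a_4 = -2·16 + -2·-4 + -1·-3 = -21
  a_5 = -2·-21 + -2·16 + -1·-4 = 14
  a_6 = -2·14 + -2·-21 + -1·16 = -2
  a_7 = -2·-2 + -2·14 + -1·-21 = -3
  a_8 = -2·-3 + -2·-2 + -1·14 = -4
  a_9 = -2·-4 + -2·-3 + -1·-2 = 16
  a_10 = -2·16 + -2·-4 + -1·-3 = -21
  a_11 = -2·-21 + -2·16 + -1·-4 = 14
  a_12 = -2·14 + -2·-21 + -1·16 = -2

-2,-2,-1 ; -2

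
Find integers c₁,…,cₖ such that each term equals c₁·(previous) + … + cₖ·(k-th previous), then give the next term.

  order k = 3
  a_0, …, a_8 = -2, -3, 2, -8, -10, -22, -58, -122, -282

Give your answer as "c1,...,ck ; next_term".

1,2,2 ; -642

  a_3 = 1·2 + 2·-3 + 2·-2 = -8
  a_4 = 1·-8 + 2·2 + 2·-3 = -10
  a_5 = 1·-10 + 2·-8 + 2·2 = -22
  a_6 = 1·-22 + 2·-10 + 2·-8 = -58
  a_7 = 1·-58 + 2·-22 + 2·-10 = -122
  a_8 = 1·-122 + 2·-58 + 2·-22 = -282
  a_9 = 1·-282 + 2·-122 + 2·-58 = -642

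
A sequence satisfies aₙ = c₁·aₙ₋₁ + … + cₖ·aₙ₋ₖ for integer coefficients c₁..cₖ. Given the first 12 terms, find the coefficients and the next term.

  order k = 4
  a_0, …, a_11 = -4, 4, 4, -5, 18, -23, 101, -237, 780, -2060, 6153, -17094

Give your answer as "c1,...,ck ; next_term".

  a_4 = -2·-5 + 3·4 + 3·4 + 4·-4 = 18
  a_5 = -2·18 + 3·-5 + 3·4 + 4·4 = -23
  a_6 = -2·-23 + 3·18 + 3·-5 + 4·4 = 101
  a_7 = -2·101 + 3·-23 + 3·18 + 4·-5 = -237
  a_8 = -2·-237 + 3·101 + 3·-23 + 4·18 = 780
  a_9 = -2·780 + 3·-237 + 3·101 + 4·-23 = -2060
  a_10 = -2·-2060 + 3·780 + 3·-237 + 4·101 = 6153
  a_11 = -2·6153 + 3·-2060 + 3·780 + 4·-237 = -17094
  a_12 = -2·-17094 + 3·6153 + 3·-2060 + 4·780 = 49587

-2,3,3,4 ; 49587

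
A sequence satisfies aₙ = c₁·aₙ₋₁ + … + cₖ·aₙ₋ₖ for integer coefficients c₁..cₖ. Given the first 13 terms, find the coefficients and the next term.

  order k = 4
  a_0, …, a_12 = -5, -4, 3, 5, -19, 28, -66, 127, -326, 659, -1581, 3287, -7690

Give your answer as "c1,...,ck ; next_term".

-1,3,2,3 ; 16366

  a_4 = -1·5 + 3·3 + 2·-4 + 3·-5 = -19
  a_5 = -1·-19 + 3·5 + 2·3 + 3·-4 = 28
  a_6 = -1·28 + 3·-19 + 2·5 + 3·3 = -66
  a_7 = -1·-66 + 3·28 + 2·-19 + 3·5 = 127
  a_8 = -1·127 + 3·-66 + 2·28 + 3·-19 = -326
  a_9 = -1·-326 + 3·127 + 2·-66 + 3·28 = 659
  a_10 = -1·659 + 3·-326 + 2·127 + 3·-66 = -1581
  a_11 = -1·-1581 + 3·659 + 2·-326 + 3·127 = 3287
  a_12 = -1·3287 + 3·-1581 + 2·659 + 3·-326 = -7690
  a_13 = -1·-7690 + 3·3287 + 2·-1581 + 3·659 = 16366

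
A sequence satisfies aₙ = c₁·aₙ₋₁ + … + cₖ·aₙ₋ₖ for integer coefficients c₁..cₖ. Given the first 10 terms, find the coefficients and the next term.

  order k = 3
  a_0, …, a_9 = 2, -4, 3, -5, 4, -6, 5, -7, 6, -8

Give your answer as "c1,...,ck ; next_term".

  a_3 = -1·3 + 1·-4 + 1·2 = -5
  a_4 = -1·-5 + 1·3 + 1·-4 = 4
  a_5 = -1·4 + 1·-5 + 1·3 = -6
  a_6 = -1·-6 + 1·4 + 1·-5 = 5
  a_7 = -1·5 + 1·-6 + 1·4 = -7
  a_8 = -1·-7 + 1·5 + 1·-6 = 6
  a_9 = -1·6 + 1·-7 + 1·5 = -8
  a_10 = -1·-8 + 1·6 + 1·-7 = 7

-1,1,1 ; 7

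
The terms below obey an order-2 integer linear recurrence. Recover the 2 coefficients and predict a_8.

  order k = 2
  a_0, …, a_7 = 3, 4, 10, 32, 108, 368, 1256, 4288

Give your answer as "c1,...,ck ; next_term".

  a_2 = 4·4 + -2·3 = 10
  a_3 = 4·10 + -2·4 = 32
  a_4 = 4·32 + -2·10 = 108
  a_5 = 4·108 + -2·32 = 368
  a_6 = 4·368 + -2·108 = 1256
  a_7 = 4·1256 + -2·368 = 4288
  a_8 = 4·4288 + -2·1256 = 14640

4,-2 ; 14640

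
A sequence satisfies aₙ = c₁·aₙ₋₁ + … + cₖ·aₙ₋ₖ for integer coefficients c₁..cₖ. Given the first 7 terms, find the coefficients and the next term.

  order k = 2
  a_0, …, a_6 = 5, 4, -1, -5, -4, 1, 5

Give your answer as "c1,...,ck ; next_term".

1,-1 ; 4

  a_2 = 1·4 + -1·5 = -1
  a_3 = 1·-1 + -1·4 = -5
  a_4 = 1·-5 + -1·-1 = -4
  a_5 = 1·-4 + -1·-5 = 1
  a_6 = 1·1 + -1·-4 = 5
  a_7 = 1·5 + -1·1 = 4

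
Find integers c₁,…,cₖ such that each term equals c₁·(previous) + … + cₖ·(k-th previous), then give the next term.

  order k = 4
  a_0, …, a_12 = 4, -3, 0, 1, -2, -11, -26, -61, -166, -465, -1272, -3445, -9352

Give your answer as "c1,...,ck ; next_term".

3,-2,3,1 ; -25447

  a_4 = 3·1 + -2·0 + 3·-3 + 1·4 = -2
  a_5 = 3·-2 + -2·1 + 3·0 + 1·-3 = -11
  a_6 = 3·-11 + -2·-2 + 3·1 + 1·0 = -26
  a_7 = 3·-26 + -2·-11 + 3·-2 + 1·1 = -61
  a_8 = 3·-61 + -2·-26 + 3·-11 + 1·-2 = -166
  a_9 = 3·-166 + -2·-61 + 3·-26 + 1·-11 = -465
  a_10 = 3·-465 + -2·-166 + 3·-61 + 1·-26 = -1272
  a_11 = 3·-1272 + -2·-465 + 3·-166 + 1·-61 = -3445
  a_12 = 3·-3445 + -2·-1272 + 3·-465 + 1·-166 = -9352
  a_13 = 3·-9352 + -2·-3445 + 3·-1272 + 1·-465 = -25447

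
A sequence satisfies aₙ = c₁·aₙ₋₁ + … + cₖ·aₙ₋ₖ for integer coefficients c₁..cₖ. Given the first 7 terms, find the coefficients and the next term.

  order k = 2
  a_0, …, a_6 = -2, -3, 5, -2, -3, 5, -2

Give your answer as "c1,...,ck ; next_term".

  a_2 = -1·-3 + -1·-2 = 5
  a_3 = -1·5 + -1·-3 = -2
  a_4 = -1·-2 + -1·5 = -3
  a_5 = -1·-3 + -1·-2 = 5
  a_6 = -1·5 + -1·-3 = -2
  a_7 = -1·-2 + -1·5 = -3

-1,-1 ; -3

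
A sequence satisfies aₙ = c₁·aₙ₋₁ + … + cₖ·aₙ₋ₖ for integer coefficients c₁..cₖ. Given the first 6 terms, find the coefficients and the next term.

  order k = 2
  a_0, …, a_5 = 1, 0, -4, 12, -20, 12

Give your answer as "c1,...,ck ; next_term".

  a_2 = -3·0 + -4·1 = -4
  a_3 = -3·-4 + -4·0 = 12
  a_4 = -3·12 + -4·-4 = -20
  a_5 = -3·-20 + -4·12 = 12
  a_6 = -3·12 + -4·-20 = 44

-3,-4 ; 44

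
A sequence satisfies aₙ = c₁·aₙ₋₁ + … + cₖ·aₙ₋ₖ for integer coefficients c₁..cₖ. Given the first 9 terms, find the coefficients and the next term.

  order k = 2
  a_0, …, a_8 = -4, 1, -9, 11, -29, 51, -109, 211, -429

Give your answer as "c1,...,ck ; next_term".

  a_2 = -1·1 + 2·-4 = -9
  a_3 = -1·-9 + 2·1 = 11
  a_4 = -1·11 + 2·-9 = -29
  a_5 = -1·-29 + 2·11 = 51
  a_6 = -1·51 + 2·-29 = -109
  a_7 = -1·-109 + 2·51 = 211
  a_8 = -1·211 + 2·-109 = -429
  a_9 = -1·-429 + 2·211 = 851

-1,2 ; 851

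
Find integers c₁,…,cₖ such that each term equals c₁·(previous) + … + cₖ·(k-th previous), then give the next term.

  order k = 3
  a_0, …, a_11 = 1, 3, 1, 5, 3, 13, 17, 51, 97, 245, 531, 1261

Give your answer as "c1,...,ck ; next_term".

2,2,-3 ; 2849

  a_3 = 2·1 + 2·3 + -3·1 = 5
  a_4 = 2·5 + 2·1 + -3·3 = 3
  a_5 = 2·3 + 2·5 + -3·1 = 13
  a_6 = 2·13 + 2·3 + -3·5 = 17
  a_7 = 2·17 + 2·13 + -3·3 = 51
  a_8 = 2·51 + 2·17 + -3·13 = 97
  a_9 = 2·97 + 2·51 + -3·17 = 245
  a_10 = 2·245 + 2·97 + -3·51 = 531
  a_11 = 2·531 + 2·245 + -3·97 = 1261
  a_12 = 2·1261 + 2·531 + -3·245 = 2849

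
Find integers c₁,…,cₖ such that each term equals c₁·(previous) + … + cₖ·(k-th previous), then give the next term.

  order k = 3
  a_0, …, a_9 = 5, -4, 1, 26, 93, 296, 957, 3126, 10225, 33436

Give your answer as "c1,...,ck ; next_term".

  a_3 = 4·1 + -3·-4 + 2·5 = 26
  a_4 = 4·26 + -3·1 + 2·-4 = 93
  a_5 = 4·93 + -3·26 + 2·1 = 296
  a_6 = 4·296 + -3·93 + 2·26 = 957
  a_7 = 4·957 + -3·296 + 2·93 = 3126
  a_8 = 4·3126 + -3·957 + 2·296 = 10225
  a_9 = 4·10225 + -3·3126 + 2·957 = 33436
  a_10 = 4·33436 + -3·10225 + 2·3126 = 109321

4,-3,2 ; 109321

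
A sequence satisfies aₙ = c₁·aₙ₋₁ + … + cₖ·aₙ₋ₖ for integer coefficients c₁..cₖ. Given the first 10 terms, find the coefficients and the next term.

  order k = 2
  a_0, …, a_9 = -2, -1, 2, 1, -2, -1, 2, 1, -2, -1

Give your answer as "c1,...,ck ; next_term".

  a_2 = 0·-1 + -1·-2 = 2
  a_3 = 0·2 + -1·-1 = 1
  a_4 = 0·1 + -1·2 = -2
  a_5 = 0·-2 + -1·1 = -1
  a_6 = 0·-1 + -1·-2 = 2
  a_7 = 0·2 + -1·-1 = 1
  a_8 = 0·1 + -1·2 = -2
  a_9 = 0·-2 + -1·1 = -1
  a_10 = 0·-1 + -1·-2 = 2

0,-1 ; 2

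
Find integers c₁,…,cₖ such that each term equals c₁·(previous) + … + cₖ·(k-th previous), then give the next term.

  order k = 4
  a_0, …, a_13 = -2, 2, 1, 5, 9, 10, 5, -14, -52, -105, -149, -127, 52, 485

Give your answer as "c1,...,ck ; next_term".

2,-1,-1,-1 ; 1194

  a_4 = 2·5 + -1·1 + -1·2 + -1·-2 = 9
  a_5 = 2·9 + -1·5 + -1·1 + -1·2 = 10
  a_6 = 2·10 + -1·9 + -1·5 + -1·1 = 5
  a_7 = 2·5 + -1·10 + -1·9 + -1·5 = -14
  a_8 = 2·-14 + -1·5 + -1·10 + -1·9 = -52
  a_9 = 2·-52 + -1·-14 + -1·5 + -1·10 = -105
  a_10 = 2·-105 + -1·-52 + -1·-14 + -1·5 = -149
  a_11 = 2·-149 + -1·-105 + -1·-52 + -1·-14 = -127
  a_12 = 2·-127 + -1·-149 + -1·-105 + -1·-52 = 52
  a_13 = 2·52 + -1·-127 + -1·-149 + -1·-105 = 485
  a_14 = 2·485 + -1·52 + -1·-127 + -1·-149 = 1194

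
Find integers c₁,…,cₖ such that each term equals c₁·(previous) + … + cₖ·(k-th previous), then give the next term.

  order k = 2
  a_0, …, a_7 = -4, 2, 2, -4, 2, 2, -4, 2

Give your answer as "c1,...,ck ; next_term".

  a_2 = -1·2 + -1·-4 = 2
  a_3 = -1·2 + -1·2 = -4
  a_4 = -1·-4 + -1·2 = 2
  a_5 = -1·2 + -1·-4 = 2
  a_6 = -1·2 + -1·2 = -4
  a_7 = -1·-4 + -1·2 = 2
  a_8 = -1·2 + -1·-4 = 2

-1,-1 ; 2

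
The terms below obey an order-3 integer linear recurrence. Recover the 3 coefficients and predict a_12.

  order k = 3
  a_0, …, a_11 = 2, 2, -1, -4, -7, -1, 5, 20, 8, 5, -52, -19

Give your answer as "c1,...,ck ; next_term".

0,1,-3 ; -67

  a_3 = 0·-1 + 1·2 + -3·2 = -4
  a_4 = 0·-4 + 1·-1 + -3·2 = -7
  a_5 = 0·-7 + 1·-4 + -3·-1 = -1
  a_6 = 0·-1 + 1·-7 + -3·-4 = 5
  a_7 = 0·5 + 1·-1 + -3·-7 = 20
  a_8 = 0·20 + 1·5 + -3·-1 = 8
  a_9 = 0·8 + 1·20 + -3·5 = 5
  a_10 = 0·5 + 1·8 + -3·20 = -52
  a_11 = 0·-52 + 1·5 + -3·8 = -19
  a_12 = 0·-19 + 1·-52 + -3·5 = -67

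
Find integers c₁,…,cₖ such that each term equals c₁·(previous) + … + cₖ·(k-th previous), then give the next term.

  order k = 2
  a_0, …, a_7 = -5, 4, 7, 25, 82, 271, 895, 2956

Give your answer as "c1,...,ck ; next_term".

3,1 ; 9763

  a_2 = 3·4 + 1·-5 = 7
  a_3 = 3·7 + 1·4 = 25
  a_4 = 3·25 + 1·7 = 82
  a_5 = 3·82 + 1·25 = 271
  a_6 = 3·271 + 1·82 = 895
  a_7 = 3·895 + 1·271 = 2956
  a_8 = 3·2956 + 1·895 = 9763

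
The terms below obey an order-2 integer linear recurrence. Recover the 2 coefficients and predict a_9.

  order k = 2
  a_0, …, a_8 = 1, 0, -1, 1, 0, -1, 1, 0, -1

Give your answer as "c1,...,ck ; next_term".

  a_2 = -1·0 + -1·1 = -1
  a_3 = -1·-1 + -1·0 = 1
  a_4 = -1·1 + -1·-1 = 0
  a_5 = -1·0 + -1·1 = -1
  a_6 = -1·-1 + -1·0 = 1
  a_7 = -1·1 + -1·-1 = 0
  a_8 = -1·0 + -1·1 = -1
  a_9 = -1·-1 + -1·0 = 1

-1,-1 ; 1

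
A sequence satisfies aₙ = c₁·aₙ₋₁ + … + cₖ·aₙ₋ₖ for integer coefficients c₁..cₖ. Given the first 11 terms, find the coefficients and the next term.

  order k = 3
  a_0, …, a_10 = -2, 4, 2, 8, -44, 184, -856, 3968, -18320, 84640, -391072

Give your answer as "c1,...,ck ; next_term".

-4,2,-4 ; 1806848

  a_3 = -4·2 + 2·4 + -4·-2 = 8
  a_4 = -4·8 + 2·2 + -4·4 = -44
  a_5 = -4·-44 + 2·8 + -4·2 = 184
  a_6 = -4·184 + 2·-44 + -4·8 = -856
  a_7 = -4·-856 + 2·184 + -4·-44 = 3968
  a_8 = -4·3968 + 2·-856 + -4·184 = -18320
  a_9 = -4·-18320 + 2·3968 + -4·-856 = 84640
  a_10 = -4·84640 + 2·-18320 + -4·3968 = -391072
  a_11 = -4·-391072 + 2·84640 + -4·-18320 = 1806848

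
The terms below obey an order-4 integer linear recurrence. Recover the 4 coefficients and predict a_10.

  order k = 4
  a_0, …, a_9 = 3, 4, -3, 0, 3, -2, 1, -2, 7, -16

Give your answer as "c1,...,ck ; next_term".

  a_4 = -2·0 + 0·-3 + 0·4 + 1·3 = 3
  a_5 = -2·3 + 0·0 + 0·-3 + 1·4 = -2
  a_6 = -2·-2 + 0·3 + 0·0 + 1·-3 = 1
  a_7 = -2·1 + 0·-2 + 0·3 + 1·0 = -2
  a_8 = -2·-2 + 0·1 + 0·-2 + 1·3 = 7
  a_9 = -2·7 + 0·-2 + 0·1 + 1·-2 = -16
  a_10 = -2·-16 + 0·7 + 0·-2 + 1·1 = 33

-2,0,0,1 ; 33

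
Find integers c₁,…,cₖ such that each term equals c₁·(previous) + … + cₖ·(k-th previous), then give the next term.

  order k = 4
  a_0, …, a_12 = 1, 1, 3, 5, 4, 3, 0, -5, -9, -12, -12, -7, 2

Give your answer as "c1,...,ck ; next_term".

  a_4 = 1·5 + 0·3 + 0·1 + -1·1 = 4
  a_5 = 1·4 + 0·5 + 0·3 + -1·1 = 3
  a_6 = 1·3 + 0·4 + 0·5 + -1·3 = 0
  a_7 = 1·0 + 0·3 + 0·4 + -1·5 = -5
  a_8 = 1·-5 + 0·0 + 0·3 + -1·4 = -9
  a_9 = 1·-9 + 0·-5 + 0·0 + -1·3 = -12
  a_10 = 1·-12 + 0·-9 + 0·-5 + -1·0 = -12
  a_11 = 1·-12 + 0·-12 + 0·-9 + -1·-5 = -7
  a_12 = 1·-7 + 0·-12 + 0·-12 + -1·-9 = 2
  a_13 = 1·2 + 0·-7 + 0·-12 + -1·-12 = 14

1,0,0,-1 ; 14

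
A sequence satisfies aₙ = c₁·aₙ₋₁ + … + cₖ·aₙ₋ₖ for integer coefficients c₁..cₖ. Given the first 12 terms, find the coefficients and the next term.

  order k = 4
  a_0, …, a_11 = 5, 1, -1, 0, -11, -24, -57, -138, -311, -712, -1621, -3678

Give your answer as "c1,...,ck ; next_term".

  a_4 = 2·0 + 1·-1 + 0·1 + -2·5 = -11
  a_5 = 2·-11 + 1·0 + 0·-1 + -2·1 = -24
  a_6 = 2·-24 + 1·-11 + 0·0 + -2·-1 = -57
  a_7 = 2·-57 + 1·-24 + 0·-11 + -2·0 = -138
  a_8 = 2·-138 + 1·-57 + 0·-24 + -2·-11 = -311
  a_9 = 2·-311 + 1·-138 + 0·-57 + -2·-24 = -712
  a_10 = 2·-712 + 1·-311 + 0·-138 + -2·-57 = -1621
  a_11 = 2·-1621 + 1·-712 + 0·-311 + -2·-138 = -3678
  a_12 = 2·-3678 + 1·-1621 + 0·-712 + -2·-311 = -8355

2,1,0,-2 ; -8355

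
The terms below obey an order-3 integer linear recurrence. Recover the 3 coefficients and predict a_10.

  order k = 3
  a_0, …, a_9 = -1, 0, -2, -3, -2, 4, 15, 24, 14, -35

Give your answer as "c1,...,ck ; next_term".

  a_3 = 2·-2 + -2·0 + -1·-1 = -3
  a_4 = 2·-3 + -2·-2 + -1·0 = -2
  a_5 = 2·-2 + -2·-3 + -1·-2 = 4
  a_6 = 2·4 + -2·-2 + -1·-3 = 15
  a_7 = 2·15 + -2·4 + -1·-2 = 24
  a_8 = 2·24 + -2·15 + -1·4 = 14
  a_9 = 2·14 + -2·24 + -1·15 = -35
  a_10 = 2·-35 + -2·14 + -1·24 = -122

2,-2,-1 ; -122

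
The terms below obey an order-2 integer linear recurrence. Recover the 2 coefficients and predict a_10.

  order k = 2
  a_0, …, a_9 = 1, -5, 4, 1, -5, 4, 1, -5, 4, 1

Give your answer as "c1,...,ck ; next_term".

  a_2 = -1·-5 + -1·1 = 4
  a_3 = -1·4 + -1·-5 = 1
  a_4 = -1·1 + -1·4 = -5
  a_5 = -1·-5 + -1·1 = 4
  a_6 = -1·4 + -1·-5 = 1
  a_7 = -1·1 + -1·4 = -5
  a_8 = -1·-5 + -1·1 = 4
  a_9 = -1·4 + -1·-5 = 1
  a_10 = -1·1 + -1·4 = -5

-1,-1 ; -5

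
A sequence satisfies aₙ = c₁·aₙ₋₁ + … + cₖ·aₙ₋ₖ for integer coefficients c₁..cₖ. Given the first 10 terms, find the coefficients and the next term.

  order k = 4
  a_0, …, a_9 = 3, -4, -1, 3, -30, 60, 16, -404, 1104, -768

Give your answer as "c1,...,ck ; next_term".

-2,-4,4,-4 ; -4560

  a_4 = -2·3 + -4·-1 + 4·-4 + -4·3 = -30
  a_5 = -2·-30 + -4·3 + 4·-1 + -4·-4 = 60
  a_6 = -2·60 + -4·-30 + 4·3 + -4·-1 = 16
  a_7 = -2·16 + -4·60 + 4·-30 + -4·3 = -404
  a_8 = -2·-404 + -4·16 + 4·60 + -4·-30 = 1104
  a_9 = -2·1104 + -4·-404 + 4·16 + -4·60 = -768
  a_10 = -2·-768 + -4·1104 + 4·-404 + -4·16 = -4560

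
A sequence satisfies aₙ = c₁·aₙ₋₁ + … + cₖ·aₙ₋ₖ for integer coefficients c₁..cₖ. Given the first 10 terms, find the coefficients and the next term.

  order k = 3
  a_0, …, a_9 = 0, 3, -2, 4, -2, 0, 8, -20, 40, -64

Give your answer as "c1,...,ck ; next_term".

  a_3 = -2·-2 + 0·3 + 2·0 = 4
  a_4 = -2·4 + 0·-2 + 2·3 = -2
  a_5 = -2·-2 + 0·4 + 2·-2 = 0
  a_6 = -2·0 + 0·-2 + 2·4 = 8
  a_7 = -2·8 + 0·0 + 2·-2 = -20
  a_8 = -2·-20 + 0·8 + 2·0 = 40
  a_9 = -2·40 + 0·-20 + 2·8 = -64
  a_10 = -2·-64 + 0·40 + 2·-20 = 88

-2,0,2 ; 88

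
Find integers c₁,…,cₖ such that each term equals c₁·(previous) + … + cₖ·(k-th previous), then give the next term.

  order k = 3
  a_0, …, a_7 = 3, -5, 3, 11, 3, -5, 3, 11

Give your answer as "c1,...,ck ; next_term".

  a_3 = 1·3 + -1·-5 + 1·3 = 11
  a_4 = 1·11 + -1·3 + 1·-5 = 3
  a_5 = 1·3 + -1·11 + 1·3 = -5
  a_6 = 1·-5 + -1·3 + 1·11 = 3
  a_7 = 1·3 + -1·-5 + 1·3 = 11
  a_8 = 1·11 + -1·3 + 1·-5 = 3

1,-1,1 ; 3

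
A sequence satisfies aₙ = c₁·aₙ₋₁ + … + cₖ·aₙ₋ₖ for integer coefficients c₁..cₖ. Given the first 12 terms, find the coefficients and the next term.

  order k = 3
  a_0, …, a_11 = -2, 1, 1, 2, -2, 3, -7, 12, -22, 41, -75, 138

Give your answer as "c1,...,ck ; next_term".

-1,1,-1 ; -254

  a_3 = -1·1 + 1·1 + -1·-2 = 2
  a_4 = -1·2 + 1·1 + -1·1 = -2
  a_5 = -1·-2 + 1·2 + -1·1 = 3
  a_6 = -1·3 + 1·-2 + -1·2 = -7
  a_7 = -1·-7 + 1·3 + -1·-2 = 12
  a_8 = -1·12 + 1·-7 + -1·3 = -22
  a_9 = -1·-22 + 1·12 + -1·-7 = 41
  a_10 = -1·41 + 1·-22 + -1·12 = -75
  a_11 = -1·-75 + 1·41 + -1·-22 = 138
  a_12 = -1·138 + 1·-75 + -1·41 = -254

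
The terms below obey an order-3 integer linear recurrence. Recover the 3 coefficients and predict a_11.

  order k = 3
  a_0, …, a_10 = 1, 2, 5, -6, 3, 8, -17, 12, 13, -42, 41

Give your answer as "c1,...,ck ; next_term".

  a_3 = -1·5 + -1·2 + 1·1 = -6
  a_4 = -1·-6 + -1·5 + 1·2 = 3
  a_5 = -1·3 + -1·-6 + 1·5 = 8
  a_6 = -1·8 + -1·3 + 1·-6 = -17
  a_7 = -1·-17 + -1·8 + 1·3 = 12
  a_8 = -1·12 + -1·-17 + 1·8 = 13
  a_9 = -1·13 + -1·12 + 1·-17 = -42
  a_10 = -1·-42 + -1·13 + 1·12 = 41
  a_11 = -1·41 + -1·-42 + 1·13 = 14

-1,-1,1 ; 14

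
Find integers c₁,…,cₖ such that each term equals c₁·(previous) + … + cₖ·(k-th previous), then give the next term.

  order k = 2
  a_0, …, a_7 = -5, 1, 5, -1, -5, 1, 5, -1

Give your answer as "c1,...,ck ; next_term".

0,-1 ; -5

  a_2 = 0·1 + -1·-5 = 5
  a_3 = 0·5 + -1·1 = -1
  a_4 = 0·-1 + -1·5 = -5
  a_5 = 0·-5 + -1·-1 = 1
  a_6 = 0·1 + -1·-5 = 5
  a_7 = 0·5 + -1·1 = -1
  a_8 = 0·-1 + -1·5 = -5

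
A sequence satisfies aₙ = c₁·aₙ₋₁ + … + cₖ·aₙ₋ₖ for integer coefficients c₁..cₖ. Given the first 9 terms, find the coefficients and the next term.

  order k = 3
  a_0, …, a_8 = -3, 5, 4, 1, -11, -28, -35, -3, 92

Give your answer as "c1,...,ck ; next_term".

2,-2,-1 ; 225

  a_3 = 2·4 + -2·5 + -1·-3 = 1
  a_4 = 2·1 + -2·4 + -1·5 = -11
  a_5 = 2·-11 + -2·1 + -1·4 = -28
  a_6 = 2·-28 + -2·-11 + -1·1 = -35
  a_7 = 2·-35 + -2·-28 + -1·-11 = -3
  a_8 = 2·-3 + -2·-35 + -1·-28 = 92
  a_9 = 2·92 + -2·-3 + -1·-35 = 225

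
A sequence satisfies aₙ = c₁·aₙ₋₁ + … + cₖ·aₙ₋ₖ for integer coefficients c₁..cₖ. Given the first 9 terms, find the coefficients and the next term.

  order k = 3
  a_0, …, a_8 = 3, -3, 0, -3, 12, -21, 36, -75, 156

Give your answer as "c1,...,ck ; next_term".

  a_3 = -2·0 + -1·-3 + -2·3 = -3
  a_4 = -2·-3 + -1·0 + -2·-3 = 12
  a_5 = -2·12 + -1·-3 + -2·0 = -21
  a_6 = -2·-21 + -1·12 + -2·-3 = 36
  a_7 = -2·36 + -1·-21 + -2·12 = -75
  a_8 = -2·-75 + -1·36 + -2·-21 = 156
  a_9 = -2·156 + -1·-75 + -2·36 = -309

-2,-1,-2 ; -309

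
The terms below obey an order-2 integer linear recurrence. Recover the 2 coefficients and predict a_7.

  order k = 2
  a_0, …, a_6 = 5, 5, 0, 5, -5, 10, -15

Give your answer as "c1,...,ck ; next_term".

-1,1 ; 25

  a_2 = -1·5 + 1·5 = 0
  a_3 = -1·0 + 1·5 = 5
  a_4 = -1·5 + 1·0 = -5
  a_5 = -1·-5 + 1·5 = 10
  a_6 = -1·10 + 1·-5 = -15
  a_7 = -1·-15 + 1·10 = 25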